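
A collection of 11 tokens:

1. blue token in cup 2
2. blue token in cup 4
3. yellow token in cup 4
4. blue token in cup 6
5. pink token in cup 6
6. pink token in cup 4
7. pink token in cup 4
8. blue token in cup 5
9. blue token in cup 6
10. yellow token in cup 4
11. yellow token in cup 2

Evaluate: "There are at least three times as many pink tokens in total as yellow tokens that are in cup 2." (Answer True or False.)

True

|pink tokens| = 3.
|yellow tokens in cup 2| = 1.
The claim requires 3 ≥ 3 × 1 = 3, which holds.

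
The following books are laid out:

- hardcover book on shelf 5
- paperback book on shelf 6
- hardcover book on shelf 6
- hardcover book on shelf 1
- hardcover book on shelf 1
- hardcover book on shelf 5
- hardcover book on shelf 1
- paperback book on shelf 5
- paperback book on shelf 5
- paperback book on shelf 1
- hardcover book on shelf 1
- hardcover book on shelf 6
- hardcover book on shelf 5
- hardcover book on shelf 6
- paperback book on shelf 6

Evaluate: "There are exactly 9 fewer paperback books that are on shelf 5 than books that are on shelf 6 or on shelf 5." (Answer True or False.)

There are 2 paperback books on shelf 5.
There are 10 books on shelf 6 or on shelf 5.
The claim requires 10 − 2 (= 8) to equal 9, which does not hold.

False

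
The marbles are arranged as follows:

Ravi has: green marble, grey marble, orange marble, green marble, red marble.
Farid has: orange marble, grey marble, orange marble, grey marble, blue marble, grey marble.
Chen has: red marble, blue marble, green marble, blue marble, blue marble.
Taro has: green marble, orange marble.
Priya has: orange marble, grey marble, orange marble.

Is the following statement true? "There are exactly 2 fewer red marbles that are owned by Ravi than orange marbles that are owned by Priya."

Count of red marbles owned by Ravi: 1.
Count of orange marbles owned by Priya: 2.
The claim requires 2 − 1 (= 1) to equal 2, which does not hold.

False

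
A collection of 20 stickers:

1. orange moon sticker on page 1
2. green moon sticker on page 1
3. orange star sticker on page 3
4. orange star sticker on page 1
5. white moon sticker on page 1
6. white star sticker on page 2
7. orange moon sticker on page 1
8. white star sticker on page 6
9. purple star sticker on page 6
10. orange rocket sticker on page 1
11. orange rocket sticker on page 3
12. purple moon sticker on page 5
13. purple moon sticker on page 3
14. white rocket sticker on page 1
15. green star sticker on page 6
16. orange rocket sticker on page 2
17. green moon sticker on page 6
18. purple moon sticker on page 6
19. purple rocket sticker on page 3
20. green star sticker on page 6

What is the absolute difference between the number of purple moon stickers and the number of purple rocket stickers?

purple moon stickers: 3. purple rocket stickers: 1.
|3 − 1| = 3 − 1 = 2.

2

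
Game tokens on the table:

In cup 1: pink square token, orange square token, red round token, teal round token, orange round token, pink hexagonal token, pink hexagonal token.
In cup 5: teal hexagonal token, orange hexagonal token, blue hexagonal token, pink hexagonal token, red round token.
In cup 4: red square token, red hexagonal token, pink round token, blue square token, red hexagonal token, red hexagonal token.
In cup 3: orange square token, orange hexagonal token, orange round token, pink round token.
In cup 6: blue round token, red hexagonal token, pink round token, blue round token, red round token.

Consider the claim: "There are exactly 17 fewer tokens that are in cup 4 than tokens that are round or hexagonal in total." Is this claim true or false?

tokens in cup 4: 6.
tokens that are round or hexagonal: 22.
The claim requires 22 − 6 (= 16) to equal 17, which does not hold.

False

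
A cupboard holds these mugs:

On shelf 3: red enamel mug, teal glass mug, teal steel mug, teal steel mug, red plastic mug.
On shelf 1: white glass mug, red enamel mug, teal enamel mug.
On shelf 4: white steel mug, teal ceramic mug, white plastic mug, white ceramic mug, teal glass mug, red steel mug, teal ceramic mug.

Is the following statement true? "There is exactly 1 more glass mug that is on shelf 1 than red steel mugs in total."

False

glass mugs on shelf 1: 1.
red steel mugs: 1.
The claim requires 1 − 1 (= 0) to equal 1, which does not hold.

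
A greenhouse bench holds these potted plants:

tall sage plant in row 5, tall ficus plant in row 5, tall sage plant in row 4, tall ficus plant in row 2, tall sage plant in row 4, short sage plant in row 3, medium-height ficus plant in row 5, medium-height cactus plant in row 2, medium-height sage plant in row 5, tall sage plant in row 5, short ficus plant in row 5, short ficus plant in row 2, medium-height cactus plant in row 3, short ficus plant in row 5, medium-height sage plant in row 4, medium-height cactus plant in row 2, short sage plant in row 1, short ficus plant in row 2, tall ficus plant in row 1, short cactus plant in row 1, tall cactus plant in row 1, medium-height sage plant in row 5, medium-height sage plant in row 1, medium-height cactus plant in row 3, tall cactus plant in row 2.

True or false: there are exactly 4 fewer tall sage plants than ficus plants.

There are 4 tall sage plants.
There are 8 ficus plants.
The claim requires 8 − 4 (= 4) to equal 4, which holds.

True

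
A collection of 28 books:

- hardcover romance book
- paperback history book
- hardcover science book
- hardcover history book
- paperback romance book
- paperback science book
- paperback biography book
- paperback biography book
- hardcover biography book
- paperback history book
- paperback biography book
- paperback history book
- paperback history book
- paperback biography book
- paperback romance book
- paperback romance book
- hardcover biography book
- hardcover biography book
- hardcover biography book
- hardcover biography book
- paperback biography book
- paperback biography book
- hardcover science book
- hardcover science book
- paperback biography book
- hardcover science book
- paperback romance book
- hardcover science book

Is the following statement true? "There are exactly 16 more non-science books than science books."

|non-science books| = 22.
|science books| = 6.
The claim requires 22 − 6 (= 16) to equal 16, which holds.

True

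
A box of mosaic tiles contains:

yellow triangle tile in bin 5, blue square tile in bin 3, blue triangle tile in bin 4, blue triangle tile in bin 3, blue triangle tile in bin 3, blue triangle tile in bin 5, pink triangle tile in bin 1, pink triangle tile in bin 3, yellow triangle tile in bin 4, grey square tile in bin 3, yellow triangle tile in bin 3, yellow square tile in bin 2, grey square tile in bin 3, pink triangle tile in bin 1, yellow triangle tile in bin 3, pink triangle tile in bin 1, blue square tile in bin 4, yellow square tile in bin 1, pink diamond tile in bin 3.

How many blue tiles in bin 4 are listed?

2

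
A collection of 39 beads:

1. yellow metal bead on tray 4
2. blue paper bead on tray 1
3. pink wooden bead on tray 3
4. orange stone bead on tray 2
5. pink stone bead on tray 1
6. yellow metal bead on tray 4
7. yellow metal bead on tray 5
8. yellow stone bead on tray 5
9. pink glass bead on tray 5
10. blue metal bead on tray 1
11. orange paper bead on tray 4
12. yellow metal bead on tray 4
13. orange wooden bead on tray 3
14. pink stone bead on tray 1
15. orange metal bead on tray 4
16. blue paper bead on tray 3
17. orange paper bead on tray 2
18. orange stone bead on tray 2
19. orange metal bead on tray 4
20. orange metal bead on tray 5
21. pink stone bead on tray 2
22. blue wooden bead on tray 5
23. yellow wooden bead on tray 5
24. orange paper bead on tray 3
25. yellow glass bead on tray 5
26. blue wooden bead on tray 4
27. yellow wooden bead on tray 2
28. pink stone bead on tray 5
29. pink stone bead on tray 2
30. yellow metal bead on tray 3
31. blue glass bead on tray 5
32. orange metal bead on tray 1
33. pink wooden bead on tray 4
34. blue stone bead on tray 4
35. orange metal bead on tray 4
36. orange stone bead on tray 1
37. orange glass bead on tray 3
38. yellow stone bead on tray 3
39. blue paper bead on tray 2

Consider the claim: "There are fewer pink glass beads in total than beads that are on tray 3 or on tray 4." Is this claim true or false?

pink glass beads: 1.
beads on tray 3 or on tray 4: 17.
The claim requires 1 < 17, which holds.

True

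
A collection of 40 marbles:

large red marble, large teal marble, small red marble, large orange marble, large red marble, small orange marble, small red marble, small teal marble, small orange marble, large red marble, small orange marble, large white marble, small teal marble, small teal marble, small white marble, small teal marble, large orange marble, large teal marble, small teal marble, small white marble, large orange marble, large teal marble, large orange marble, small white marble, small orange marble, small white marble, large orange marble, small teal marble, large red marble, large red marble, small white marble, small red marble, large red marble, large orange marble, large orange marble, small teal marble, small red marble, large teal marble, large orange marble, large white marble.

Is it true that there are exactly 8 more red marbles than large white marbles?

|red marbles| = 10.
|large white marbles| = 2.
The claim requires 10 − 2 (= 8) to equal 8, which holds.

True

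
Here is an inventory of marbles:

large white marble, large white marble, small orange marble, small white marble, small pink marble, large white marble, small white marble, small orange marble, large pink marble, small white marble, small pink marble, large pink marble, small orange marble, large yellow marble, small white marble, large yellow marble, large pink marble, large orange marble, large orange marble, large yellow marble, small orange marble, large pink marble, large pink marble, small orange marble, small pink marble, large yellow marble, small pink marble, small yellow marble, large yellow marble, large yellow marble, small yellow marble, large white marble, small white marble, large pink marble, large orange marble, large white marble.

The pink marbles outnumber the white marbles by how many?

0

pink marbles: 10.
white marbles: 10.
10 − 10 = 0.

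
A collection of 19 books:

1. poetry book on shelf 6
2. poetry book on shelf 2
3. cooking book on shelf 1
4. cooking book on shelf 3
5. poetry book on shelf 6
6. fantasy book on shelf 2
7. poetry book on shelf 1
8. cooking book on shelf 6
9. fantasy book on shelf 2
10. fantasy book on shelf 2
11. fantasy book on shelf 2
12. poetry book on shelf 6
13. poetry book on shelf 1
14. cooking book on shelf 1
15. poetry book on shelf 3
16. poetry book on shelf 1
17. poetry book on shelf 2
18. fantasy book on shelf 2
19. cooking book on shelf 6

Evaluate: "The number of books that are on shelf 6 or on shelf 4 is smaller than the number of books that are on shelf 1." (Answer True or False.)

False

There are 5 books on shelf 6 or on shelf 4.
There are 5 books on shelf 1.
The claim requires 5 < 5, which does not hold.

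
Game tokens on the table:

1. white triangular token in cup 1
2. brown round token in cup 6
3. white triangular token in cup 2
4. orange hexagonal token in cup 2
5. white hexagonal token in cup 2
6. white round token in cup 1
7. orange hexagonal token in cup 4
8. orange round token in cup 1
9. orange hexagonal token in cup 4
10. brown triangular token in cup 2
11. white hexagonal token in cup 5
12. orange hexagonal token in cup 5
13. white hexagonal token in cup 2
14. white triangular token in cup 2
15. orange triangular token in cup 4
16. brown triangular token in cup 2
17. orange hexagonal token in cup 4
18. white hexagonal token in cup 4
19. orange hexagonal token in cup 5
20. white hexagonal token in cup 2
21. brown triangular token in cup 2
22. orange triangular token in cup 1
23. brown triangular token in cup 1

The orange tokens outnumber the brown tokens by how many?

orange tokens: 9.
brown tokens: 5.
9 − 5 = 4.

4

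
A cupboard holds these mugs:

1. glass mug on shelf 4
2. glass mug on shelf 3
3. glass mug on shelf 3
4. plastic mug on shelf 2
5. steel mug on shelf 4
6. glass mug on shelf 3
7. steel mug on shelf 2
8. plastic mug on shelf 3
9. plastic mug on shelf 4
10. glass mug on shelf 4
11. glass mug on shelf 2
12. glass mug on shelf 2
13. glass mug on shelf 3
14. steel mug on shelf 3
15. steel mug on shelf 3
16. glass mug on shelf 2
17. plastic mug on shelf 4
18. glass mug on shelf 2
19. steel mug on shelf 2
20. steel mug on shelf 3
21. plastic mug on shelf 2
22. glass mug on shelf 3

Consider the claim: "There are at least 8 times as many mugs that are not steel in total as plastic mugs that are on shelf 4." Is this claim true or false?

mugs that are not steel: 16.
plastic mugs on shelf 4: 2.
The claim requires 16 ≥ 8 × 2 = 16, which holds.

True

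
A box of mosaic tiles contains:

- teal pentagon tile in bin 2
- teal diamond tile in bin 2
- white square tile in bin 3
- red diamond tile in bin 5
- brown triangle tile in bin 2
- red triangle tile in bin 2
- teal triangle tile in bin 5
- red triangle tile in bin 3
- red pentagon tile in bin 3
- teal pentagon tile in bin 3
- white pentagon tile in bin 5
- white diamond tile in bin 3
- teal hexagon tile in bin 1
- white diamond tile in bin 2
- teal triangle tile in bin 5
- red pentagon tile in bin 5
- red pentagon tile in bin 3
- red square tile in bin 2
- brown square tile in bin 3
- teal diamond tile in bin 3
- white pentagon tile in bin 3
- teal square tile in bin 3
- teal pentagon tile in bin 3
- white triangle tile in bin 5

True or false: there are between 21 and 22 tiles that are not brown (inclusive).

tiles that are not brown: 22.
The claim requires 21 ≤ 22 ≤ 22, which holds.

True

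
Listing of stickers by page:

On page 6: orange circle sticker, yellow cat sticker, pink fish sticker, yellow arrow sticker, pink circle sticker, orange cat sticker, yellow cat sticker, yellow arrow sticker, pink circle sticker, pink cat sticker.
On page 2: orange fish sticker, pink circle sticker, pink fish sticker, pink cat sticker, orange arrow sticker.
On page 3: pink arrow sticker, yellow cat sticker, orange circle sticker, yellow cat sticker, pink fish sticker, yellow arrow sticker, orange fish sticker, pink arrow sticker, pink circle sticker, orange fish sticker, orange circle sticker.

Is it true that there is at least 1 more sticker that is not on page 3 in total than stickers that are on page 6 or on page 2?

stickers that are not on page 3: 15.
stickers on page 6 or on page 2: 15.
The claim requires 15 − 15 = 0 ≥ 1, which does not hold.

False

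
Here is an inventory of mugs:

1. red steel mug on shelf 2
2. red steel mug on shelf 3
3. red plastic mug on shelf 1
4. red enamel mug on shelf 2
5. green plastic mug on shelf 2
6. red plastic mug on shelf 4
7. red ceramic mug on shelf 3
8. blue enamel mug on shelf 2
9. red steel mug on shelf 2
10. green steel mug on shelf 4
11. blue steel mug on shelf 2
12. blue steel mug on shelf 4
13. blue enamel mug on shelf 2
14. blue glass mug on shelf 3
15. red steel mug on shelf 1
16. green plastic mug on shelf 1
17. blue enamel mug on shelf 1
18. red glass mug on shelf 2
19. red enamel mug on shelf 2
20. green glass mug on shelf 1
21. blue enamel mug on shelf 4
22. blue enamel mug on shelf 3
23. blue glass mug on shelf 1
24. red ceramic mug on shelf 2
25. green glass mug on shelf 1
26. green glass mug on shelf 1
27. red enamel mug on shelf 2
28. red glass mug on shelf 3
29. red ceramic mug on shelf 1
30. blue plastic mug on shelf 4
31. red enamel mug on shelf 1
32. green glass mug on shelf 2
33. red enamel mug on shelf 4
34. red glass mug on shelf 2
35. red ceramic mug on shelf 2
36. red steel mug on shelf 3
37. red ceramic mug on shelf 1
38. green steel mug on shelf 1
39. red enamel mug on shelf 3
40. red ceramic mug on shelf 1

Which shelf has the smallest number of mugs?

Counts by shelf: shelf 2→14, shelf 1→13, shelf 3→7, shelf 4→6.
The minimum is 6, held uniquely by shelf 4.

shelf 4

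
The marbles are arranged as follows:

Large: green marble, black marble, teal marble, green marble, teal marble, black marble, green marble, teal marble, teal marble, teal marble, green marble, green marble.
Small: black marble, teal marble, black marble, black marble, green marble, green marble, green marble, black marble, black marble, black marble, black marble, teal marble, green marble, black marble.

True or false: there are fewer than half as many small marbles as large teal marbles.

False

There are 14 small marbles.
There are 5 large teal marbles.
The claim requires 2 × 14 = 28 < 5, which does not hold.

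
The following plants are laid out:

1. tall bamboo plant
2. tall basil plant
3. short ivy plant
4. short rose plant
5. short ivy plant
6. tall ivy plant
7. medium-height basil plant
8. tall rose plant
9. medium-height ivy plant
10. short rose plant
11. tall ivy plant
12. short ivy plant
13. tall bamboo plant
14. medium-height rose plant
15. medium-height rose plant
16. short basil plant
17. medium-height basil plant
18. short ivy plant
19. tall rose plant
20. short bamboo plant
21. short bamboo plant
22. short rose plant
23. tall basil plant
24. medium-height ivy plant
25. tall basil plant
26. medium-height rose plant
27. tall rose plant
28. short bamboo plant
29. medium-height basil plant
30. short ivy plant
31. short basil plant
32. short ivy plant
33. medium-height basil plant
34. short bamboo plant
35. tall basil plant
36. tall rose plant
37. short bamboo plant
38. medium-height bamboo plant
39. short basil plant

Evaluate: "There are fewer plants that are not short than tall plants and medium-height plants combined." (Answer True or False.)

There are 22 plants that are not short.
tall plants: 12; medium-height plants: 10; combined: 12 + 10 = 22.
The claim requires 22 < 22, which does not hold.

False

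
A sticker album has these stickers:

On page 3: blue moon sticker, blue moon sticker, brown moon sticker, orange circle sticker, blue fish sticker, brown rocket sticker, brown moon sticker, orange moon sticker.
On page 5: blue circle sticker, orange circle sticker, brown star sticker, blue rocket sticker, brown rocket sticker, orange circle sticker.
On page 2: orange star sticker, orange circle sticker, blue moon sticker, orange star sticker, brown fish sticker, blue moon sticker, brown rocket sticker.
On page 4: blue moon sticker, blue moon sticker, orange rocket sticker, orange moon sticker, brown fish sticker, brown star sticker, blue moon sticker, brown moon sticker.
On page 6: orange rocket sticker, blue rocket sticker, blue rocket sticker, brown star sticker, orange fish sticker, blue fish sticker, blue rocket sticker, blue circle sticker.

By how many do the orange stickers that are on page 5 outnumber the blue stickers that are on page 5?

orange stickers on page 5: 2.
blue stickers on page 5: 2.
2 − 2 = 0.

0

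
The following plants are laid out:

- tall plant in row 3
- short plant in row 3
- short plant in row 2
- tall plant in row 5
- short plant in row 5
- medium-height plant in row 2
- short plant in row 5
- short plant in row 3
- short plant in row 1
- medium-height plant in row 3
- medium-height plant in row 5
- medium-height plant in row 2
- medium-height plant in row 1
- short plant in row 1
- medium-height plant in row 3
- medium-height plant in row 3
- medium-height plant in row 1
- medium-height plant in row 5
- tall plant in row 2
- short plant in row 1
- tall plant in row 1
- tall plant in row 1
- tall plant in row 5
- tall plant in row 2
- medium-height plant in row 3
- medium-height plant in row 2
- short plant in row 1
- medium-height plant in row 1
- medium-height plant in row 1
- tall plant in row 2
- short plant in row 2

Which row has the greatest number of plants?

row 1

Counts by row: row 1→10, row 2→8, row 3→7, row 5→6.
The maximum is 10, held uniquely by row 1.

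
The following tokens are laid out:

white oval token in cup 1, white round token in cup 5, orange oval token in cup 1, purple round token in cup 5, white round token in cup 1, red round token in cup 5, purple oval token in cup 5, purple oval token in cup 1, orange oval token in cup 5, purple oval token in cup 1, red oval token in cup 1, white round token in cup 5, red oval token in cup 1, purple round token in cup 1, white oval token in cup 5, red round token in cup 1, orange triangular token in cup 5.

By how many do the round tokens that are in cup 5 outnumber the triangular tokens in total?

3

round tokens in cup 5: 4.
triangular tokens: 1.
4 − 1 = 3.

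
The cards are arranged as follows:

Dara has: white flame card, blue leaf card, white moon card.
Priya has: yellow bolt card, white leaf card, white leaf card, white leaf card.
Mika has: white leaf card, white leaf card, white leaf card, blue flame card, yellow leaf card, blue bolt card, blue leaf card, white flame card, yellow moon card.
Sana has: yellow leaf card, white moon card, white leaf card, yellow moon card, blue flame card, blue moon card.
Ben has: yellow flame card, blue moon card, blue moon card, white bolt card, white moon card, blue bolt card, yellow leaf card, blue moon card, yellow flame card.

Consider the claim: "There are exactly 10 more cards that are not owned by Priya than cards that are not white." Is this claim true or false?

False

Count of cards that are not owned by Priya: 27.
There are 18 cards that are not white.
The claim requires 27 − 18 (= 9) to equal 10, which does not hold.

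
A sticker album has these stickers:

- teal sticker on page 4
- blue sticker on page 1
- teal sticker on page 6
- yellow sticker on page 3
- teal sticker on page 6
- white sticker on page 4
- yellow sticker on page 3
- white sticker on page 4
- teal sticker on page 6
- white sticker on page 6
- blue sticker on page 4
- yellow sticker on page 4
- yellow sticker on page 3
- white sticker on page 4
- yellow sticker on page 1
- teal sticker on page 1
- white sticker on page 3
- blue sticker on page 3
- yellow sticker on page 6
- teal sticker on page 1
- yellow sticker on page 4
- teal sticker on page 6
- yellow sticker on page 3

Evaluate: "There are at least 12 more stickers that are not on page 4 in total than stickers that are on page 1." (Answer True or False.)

There are 16 stickers that are not on page 4.
There are 4 stickers on page 1.
The claim requires 16 − 4 = 12 ≥ 12, which holds.

True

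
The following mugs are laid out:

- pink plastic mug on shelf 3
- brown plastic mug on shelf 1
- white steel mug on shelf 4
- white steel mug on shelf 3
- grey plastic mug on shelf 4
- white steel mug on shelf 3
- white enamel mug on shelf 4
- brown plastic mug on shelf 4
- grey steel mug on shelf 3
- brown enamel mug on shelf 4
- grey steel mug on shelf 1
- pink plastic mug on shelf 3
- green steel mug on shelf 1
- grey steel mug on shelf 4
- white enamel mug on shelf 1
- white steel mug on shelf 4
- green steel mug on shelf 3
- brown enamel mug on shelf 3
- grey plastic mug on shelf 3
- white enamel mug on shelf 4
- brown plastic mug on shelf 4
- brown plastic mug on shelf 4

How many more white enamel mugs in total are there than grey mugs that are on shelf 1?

2

white enamel mugs: 3.
grey mugs on shelf 1: 1.
3 − 1 = 2.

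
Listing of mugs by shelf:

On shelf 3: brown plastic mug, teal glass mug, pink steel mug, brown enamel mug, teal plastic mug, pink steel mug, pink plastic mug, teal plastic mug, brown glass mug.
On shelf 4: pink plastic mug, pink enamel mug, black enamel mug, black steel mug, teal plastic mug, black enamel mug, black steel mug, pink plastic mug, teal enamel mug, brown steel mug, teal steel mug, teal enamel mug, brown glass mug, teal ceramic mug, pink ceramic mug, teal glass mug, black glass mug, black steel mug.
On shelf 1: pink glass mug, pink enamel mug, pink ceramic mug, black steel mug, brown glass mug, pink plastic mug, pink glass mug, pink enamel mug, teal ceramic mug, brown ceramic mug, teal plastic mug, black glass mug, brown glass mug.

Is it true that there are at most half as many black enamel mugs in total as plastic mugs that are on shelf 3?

black enamel mugs: 2.
plastic mugs on shelf 3: 4.
The claim requires 2 × 2 = 4 ≤ 4, which holds.

True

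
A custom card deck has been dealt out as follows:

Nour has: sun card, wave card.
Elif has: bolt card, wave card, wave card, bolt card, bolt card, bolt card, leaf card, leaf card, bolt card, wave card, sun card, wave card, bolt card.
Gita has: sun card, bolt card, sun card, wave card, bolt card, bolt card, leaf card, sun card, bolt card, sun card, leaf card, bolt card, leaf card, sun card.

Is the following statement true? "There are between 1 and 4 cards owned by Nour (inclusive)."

cards owned by Nour: 2.
The claim requires 1 ≤ 2 ≤ 4, which holds.

True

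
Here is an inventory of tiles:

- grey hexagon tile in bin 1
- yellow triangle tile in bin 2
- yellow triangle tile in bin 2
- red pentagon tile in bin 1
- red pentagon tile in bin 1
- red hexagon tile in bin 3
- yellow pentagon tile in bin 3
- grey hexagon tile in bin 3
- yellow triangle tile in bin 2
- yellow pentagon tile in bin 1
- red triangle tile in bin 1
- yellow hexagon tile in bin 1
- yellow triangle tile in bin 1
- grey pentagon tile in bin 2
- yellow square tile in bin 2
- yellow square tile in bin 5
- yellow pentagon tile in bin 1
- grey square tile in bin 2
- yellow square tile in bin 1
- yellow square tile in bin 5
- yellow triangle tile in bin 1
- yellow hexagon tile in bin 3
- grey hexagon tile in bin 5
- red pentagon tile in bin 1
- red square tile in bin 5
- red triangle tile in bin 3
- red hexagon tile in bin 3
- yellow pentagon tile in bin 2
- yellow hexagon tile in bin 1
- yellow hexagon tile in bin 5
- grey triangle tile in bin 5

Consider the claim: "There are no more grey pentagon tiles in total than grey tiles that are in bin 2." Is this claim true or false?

There is 1 grey pentagon tile.
There are 2 grey tiles in bin 2.
The claim requires 1 ≤ 2, which holds.

True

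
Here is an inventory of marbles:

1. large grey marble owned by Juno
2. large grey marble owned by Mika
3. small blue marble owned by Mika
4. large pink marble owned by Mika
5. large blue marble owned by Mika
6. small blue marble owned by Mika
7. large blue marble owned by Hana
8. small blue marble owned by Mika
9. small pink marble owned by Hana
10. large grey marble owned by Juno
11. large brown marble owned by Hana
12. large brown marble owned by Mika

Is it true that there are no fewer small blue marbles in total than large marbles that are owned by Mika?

False

small blue marbles: 3.
large marbles owned by Mika: 4.
The claim requires 3 ≥ 4, which does not hold.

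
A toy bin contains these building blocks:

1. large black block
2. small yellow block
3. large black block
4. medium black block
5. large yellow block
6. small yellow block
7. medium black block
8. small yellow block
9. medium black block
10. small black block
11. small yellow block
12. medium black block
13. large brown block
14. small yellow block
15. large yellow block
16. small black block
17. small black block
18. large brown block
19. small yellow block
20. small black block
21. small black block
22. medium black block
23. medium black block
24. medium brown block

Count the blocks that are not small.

Total blocks: 24; with the excluded value: 11; remaining 24 − 11 = 13.

13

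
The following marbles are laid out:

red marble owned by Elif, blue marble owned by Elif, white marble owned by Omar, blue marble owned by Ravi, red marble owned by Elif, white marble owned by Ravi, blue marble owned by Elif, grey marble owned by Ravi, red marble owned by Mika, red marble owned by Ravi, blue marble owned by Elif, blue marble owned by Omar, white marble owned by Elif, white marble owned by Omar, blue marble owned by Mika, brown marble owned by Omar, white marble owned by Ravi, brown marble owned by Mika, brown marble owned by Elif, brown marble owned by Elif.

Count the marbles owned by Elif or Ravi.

13

Elif: 8; Ravi: 5; together 8 + 5 = 13.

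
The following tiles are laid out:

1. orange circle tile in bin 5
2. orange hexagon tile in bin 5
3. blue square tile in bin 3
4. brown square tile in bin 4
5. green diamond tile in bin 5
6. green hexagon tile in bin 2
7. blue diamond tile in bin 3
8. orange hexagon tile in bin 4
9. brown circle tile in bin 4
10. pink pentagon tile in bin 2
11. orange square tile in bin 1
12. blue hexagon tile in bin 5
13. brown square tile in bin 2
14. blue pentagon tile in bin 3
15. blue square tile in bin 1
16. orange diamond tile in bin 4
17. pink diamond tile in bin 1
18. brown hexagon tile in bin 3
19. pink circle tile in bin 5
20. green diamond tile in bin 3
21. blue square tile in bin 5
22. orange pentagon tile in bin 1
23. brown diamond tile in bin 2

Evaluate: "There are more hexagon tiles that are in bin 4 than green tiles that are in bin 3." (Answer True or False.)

False

hexagon tiles in bin 4: 1.
green tiles in bin 3: 1.
The claim requires 1 > 1, which does not hold.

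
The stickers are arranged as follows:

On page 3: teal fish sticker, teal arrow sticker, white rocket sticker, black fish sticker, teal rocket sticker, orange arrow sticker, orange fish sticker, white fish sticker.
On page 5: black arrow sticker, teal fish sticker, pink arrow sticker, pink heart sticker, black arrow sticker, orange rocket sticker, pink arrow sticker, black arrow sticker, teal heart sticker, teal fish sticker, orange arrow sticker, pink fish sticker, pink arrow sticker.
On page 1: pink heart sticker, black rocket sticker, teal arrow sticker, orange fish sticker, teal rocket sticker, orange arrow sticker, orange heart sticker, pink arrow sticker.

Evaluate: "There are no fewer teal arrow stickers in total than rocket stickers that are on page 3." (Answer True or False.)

True

teal arrow stickers: 2.
rocket stickers on page 3: 2.
The claim requires 2 ≥ 2, which holds.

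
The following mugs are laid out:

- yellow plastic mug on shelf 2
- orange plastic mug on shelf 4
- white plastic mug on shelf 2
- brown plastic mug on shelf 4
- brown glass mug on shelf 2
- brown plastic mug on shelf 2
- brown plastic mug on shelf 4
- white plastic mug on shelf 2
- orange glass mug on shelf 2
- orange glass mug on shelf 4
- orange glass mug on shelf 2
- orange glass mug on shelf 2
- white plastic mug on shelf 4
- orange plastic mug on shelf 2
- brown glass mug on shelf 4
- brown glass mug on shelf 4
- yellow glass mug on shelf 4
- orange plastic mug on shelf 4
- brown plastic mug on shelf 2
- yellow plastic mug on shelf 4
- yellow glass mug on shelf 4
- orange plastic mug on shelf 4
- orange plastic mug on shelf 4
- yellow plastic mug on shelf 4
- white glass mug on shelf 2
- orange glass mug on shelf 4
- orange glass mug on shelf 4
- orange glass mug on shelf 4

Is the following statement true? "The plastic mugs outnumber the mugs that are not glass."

False

There are 15 plastic mugs.
There are 15 mugs that are not glass.
The claim requires 15 > 15, which does not hold.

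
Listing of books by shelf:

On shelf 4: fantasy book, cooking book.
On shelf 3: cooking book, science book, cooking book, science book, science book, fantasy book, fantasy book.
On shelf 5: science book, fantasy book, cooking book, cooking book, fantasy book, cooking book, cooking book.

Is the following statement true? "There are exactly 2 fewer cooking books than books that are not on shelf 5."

There are 7 cooking books.
There are 9 books that are not on shelf 5.
The claim requires 9 − 7 (= 2) to equal 2, which holds.

True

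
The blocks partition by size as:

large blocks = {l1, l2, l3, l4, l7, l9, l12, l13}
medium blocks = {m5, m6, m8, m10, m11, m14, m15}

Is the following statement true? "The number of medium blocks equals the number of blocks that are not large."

True

|medium blocks| = 7.
|blocks that are not large| = 7.
The claim requires 7 = 7, which holds.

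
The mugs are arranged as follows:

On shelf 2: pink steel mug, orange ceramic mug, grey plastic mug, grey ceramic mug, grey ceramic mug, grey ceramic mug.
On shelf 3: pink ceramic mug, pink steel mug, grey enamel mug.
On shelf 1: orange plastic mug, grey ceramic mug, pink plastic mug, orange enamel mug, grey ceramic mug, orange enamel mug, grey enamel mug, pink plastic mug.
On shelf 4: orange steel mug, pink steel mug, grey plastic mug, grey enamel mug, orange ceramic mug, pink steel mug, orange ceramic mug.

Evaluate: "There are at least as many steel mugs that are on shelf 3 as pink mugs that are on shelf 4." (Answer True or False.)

False

There is 1 steel mug on shelf 3.
There are 2 pink mugs on shelf 4.
The claim requires 1 ≥ 2, which does not hold.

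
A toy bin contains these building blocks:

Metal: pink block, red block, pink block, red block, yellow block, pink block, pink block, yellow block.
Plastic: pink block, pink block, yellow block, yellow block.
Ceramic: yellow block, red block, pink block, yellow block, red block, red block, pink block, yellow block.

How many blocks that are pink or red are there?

13

pink: 8; red: 5; together 8 + 5 = 13.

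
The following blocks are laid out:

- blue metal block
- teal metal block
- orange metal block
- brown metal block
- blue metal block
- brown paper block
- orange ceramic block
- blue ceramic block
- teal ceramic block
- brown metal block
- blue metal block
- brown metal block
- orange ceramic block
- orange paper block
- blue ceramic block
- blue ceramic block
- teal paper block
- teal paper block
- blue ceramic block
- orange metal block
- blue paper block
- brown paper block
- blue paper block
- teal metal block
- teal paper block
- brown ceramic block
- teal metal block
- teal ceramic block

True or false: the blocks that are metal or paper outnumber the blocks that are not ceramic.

False

blocks that are metal or paper: 19.
blocks that are not ceramic: 19.
The claim requires 19 > 19, which does not hold.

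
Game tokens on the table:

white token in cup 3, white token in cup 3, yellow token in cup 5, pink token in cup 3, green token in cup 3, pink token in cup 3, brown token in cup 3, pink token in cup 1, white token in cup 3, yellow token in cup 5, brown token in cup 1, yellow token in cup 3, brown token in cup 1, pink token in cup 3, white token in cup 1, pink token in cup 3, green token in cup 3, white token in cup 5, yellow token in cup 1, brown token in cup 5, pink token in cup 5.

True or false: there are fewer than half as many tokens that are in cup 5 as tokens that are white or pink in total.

|tokens in cup 5| = 5.
|tokens that are white or pink| = 11.
The claim requires 2 × 5 = 10 < 11, which holds.

True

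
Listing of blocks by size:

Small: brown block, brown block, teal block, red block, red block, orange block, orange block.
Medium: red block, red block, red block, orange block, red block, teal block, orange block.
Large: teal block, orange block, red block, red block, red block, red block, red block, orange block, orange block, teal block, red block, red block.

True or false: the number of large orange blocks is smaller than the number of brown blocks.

False

There are 3 large orange blocks.
There are 2 brown blocks.
The claim requires 3 < 2, which does not hold.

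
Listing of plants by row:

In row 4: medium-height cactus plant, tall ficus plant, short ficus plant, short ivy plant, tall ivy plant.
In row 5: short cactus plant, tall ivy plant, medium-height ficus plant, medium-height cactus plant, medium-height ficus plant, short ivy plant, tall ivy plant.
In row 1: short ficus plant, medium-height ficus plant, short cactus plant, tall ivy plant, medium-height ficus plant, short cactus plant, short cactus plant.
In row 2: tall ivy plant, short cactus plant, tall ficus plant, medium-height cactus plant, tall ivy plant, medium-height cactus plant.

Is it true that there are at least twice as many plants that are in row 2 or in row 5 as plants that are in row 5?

plants in row 2 or in row 5: 13.
plants in row 5: 7.
The claim requires 13 ≥ 2 × 7 = 14, which does not hold.

False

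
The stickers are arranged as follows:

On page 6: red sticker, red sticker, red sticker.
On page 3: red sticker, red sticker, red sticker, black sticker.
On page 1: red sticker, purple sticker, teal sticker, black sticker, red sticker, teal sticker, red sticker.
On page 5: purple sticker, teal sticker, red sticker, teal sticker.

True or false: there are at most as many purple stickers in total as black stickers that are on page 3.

|purple stickers| = 2.
|black stickers on page 3| = 1.
The claim requires 2 ≤ 1, which does not hold.

False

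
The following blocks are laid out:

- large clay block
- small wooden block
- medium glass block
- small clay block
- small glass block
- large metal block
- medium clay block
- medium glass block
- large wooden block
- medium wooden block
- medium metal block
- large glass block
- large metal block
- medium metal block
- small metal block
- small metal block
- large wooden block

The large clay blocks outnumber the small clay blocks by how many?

0

large clay blocks: 1.
small clay blocks: 1.
1 − 1 = 0.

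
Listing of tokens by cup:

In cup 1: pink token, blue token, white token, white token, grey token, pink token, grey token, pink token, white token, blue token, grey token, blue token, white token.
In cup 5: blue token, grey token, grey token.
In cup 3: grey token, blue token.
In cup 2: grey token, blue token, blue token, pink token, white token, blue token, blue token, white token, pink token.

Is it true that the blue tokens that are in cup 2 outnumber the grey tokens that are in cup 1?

There are 4 blue tokens in cup 2.
There are 3 grey tokens in cup 1.
The claim requires 4 > 3, which holds.

True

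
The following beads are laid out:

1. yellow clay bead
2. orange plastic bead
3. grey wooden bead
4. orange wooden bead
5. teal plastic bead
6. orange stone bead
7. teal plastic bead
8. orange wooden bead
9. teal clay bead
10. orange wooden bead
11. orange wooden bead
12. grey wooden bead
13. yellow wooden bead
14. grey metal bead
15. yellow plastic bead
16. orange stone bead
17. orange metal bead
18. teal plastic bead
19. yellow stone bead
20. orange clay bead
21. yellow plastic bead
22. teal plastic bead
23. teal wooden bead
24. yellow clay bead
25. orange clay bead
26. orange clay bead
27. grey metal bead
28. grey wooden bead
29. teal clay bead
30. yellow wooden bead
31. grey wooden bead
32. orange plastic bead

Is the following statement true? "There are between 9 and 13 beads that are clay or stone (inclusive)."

beads that are clay or stone: 10.
The claim requires 9 ≤ 10 ≤ 13, which holds.

True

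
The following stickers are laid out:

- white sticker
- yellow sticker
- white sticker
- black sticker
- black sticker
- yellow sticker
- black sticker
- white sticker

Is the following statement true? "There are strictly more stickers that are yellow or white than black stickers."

There are 5 stickers that are yellow or white.
There are 3 black stickers.
The claim requires 5 > 3, which holds.

True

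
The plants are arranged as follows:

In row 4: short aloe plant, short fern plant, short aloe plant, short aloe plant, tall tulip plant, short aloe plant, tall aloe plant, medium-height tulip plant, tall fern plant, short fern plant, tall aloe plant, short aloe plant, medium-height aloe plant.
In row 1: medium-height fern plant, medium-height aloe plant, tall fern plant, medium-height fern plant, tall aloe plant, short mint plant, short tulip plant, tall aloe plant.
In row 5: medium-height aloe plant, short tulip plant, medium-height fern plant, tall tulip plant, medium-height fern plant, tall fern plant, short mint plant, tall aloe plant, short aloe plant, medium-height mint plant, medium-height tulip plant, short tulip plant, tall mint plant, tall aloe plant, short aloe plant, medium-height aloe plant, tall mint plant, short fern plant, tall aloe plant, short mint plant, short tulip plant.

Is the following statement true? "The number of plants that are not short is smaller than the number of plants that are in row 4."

False

|plants that are not short| = 25.
|plants in row 4| = 13.
The claim requires 25 < 13, which does not hold.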